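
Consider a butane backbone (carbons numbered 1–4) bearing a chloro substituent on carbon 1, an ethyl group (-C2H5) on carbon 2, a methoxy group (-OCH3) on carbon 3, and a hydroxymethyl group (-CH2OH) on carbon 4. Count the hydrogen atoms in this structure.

Atom tally by fragment:
  ClCH2 → C:1 H:2 Cl:1
  CH(C2H5) → C:3 H:6
  CH(OCH3) → C:2 H:4 O:1
  CH2CH2OH → C:2 H:5 O:1
Element totals:
  C: 8
  H: 17
  Cl: 1
  O: 2

17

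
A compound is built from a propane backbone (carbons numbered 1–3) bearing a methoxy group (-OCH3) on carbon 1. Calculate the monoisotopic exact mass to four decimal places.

74.0732

Atom tally by fragment:
  CH3OCH2 → C:2 H:5 O:1
  CH2 → C:1 H:2
  CH3 → C:1 H:3
Element totals:
  C: 4
  H: 10
  O: 1
Molecular formula: C4H10O.
  M = 4(12.0) + 10(1.007825) + 15.994915
    = 48.000000 + 10.078250 + 15.994915 = 74.073165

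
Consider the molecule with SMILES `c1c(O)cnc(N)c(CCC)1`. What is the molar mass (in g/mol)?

Atom tally by fragment:
  pyridine ring core → C:5 H:5 N:1
  (− 3 ring H displaced by substituents)
  + OH → O:1 H:1
  + NH2 → N:1 H:2
  + CH2CH2CH3 → C:3 H:7
Element totals:
  C: 8
  H: 12
  N: 2
  O: 1
Molecular formula: C8H12N2O.
  M = 8(12.011) + 12(1.008) + 2(14.007) + 15.999
    = 96.088 + 12.096 + 28.014 + 15.999 = 152.197

152.20 g/mol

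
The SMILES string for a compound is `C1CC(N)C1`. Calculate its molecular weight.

71.12 g/mol

Atom tally by fragment:
  cyclobutane ring core → C:4 H:8
  (− 1 ring H displaced by substituents)
  + NH2 → N:1 H:2
Element totals:
  C: 4
  H: 9
  N: 1
Molecular formula: C4H9N.
  M = 4(12.011) + 9(1.008) + 14.007
    = 48.044 + 9.072 + 14.007 = 71.123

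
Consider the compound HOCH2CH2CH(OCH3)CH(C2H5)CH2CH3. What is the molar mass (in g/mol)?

Element totals:
  C: 9
  H: 20
  O: 2
Molecular formula: C9H20O2.
  M = 9(12.011) + 20(1.008) + 2(15.999)
    = 108.099 + 20.160 + 31.998 = 160.257

160.26 g/mol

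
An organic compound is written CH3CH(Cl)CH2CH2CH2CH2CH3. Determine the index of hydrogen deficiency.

0

Atom tally by fragment:
  CH3 → C:1 H:3
  CH(Cl) → C:1 H:1 Cl:1
  CH2 → C:1 H:2
  CH2 → C:1 H:2
  CH2 → C:1 H:2
  CH2 → C:1 H:2
  CH3 → C:1 H:3
Element totals:
  C: 7
  H: 15
  Cl: 1
Molecular formula: C7H15Cl.
DoU = (2C + 2 + N − H − X) / 2 = (2·7 + 2 + 0 − 15 − 1) / 2 = 0.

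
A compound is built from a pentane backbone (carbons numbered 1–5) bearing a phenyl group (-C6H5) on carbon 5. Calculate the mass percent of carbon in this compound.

Atom tally by fragment:
  CH3 → C:1 H:3
  CH2 → C:1 H:2
  CH2 → C:1 H:2
  CH2 → C:1 H:2
  CH2C6H5 → C:7 H:7
Element totals:
  C: 11
  H: 16
Molecular formula: C11H16.
Molar mass = 148.249 g/mol.
Mass from C: 11 × 12.011 = 132.121 g/mol.
%C = 132.121 / 148.249 × 100 = 89.12%.

89.12%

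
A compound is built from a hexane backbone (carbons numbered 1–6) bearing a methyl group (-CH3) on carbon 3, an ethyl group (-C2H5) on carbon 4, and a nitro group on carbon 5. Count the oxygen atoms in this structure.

Atom tally by fragment:
  CH3 → C:1 H:3
  CH2 → C:1 H:2
  CH(CH3) → C:2 H:4
  CH(C2H5) → C:3 H:6
  CH(NO2) → C:1 H:1 N:1 O:2
  CH3 → C:1 H:3
Element totals:
  C: 9
  H: 19
  N: 1
  O: 2

2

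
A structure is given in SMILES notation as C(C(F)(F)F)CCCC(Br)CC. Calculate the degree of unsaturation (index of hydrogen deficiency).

0

Atom tally by fragment:
  F3CCH2 → C:2 H:2 F:3
  CH2 → C:1 H:2
  CH2 → C:1 H:2
  CH2 → C:1 H:2
  CH(Br) → C:1 H:1 Br:1
  CH2 → C:1 H:2
  CH3 → C:1 H:3
Element totals:
  C: 8
  H: 14
  Br: 1
  F: 3
Molecular formula: C8H14BrF3.
DoU = (2C + 2 + N − H − X) / 2 = (2·8 + 2 + 0 − 14 − 4) / 2 = 0.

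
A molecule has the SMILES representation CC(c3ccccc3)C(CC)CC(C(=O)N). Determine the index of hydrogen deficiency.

5

Atom tally by fragment:
  CH3 → C:1 H:3
  CH(C6H5) → C:7 H:6
  CH(C2H5) → C:3 H:6
  CH2 → C:1 H:2
  CH2CONH2 → C:2 H:4 O:1 N:1
Element totals:
  C: 14
  H: 21
  N: 1
  O: 1
Molecular formula: C14H21NO.
DoU = (2C + 2 + N − H − X) / 2 = (2·14 + 2 + 1 − 21 − 0) / 2 = 5.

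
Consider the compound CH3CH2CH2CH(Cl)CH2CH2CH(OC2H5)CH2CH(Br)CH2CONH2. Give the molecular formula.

C13H25BrClNO2

Atom tally by fragment:
  CH3 → C:1 H:3
  CH2 → C:1 H:2
  CH2 → C:1 H:2
  CH(Cl) → C:1 H:1 Cl:1
  CH2 → C:1 H:2
  CH2 → C:1 H:2
  CH(OC2H5) → C:3 H:6 O:1
  CH2 → C:1 H:2
  CH(Br) → C:1 H:1 Br:1
  CH2CONH2 → C:2 H:4 O:1 N:1
Element totals:
  C: 13
  H: 25
  Br: 1
  Cl: 1
  N: 1
  O: 2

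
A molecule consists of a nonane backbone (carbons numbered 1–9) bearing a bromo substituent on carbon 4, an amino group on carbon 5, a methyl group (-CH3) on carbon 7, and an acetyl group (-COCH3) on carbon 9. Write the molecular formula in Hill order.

Atom tally by fragment:
  CH3 → C:1 H:3
  CH2 → C:1 H:2
  CH2 → C:1 H:2
  CH(Br) → C:1 H:1 Br:1
  CH(NH2) → C:1 H:3 N:1
  CH2 → C:1 H:2
  CH(CH3) → C:2 H:4
  CH2 → C:1 H:2
  CH2COCH3 → C:3 H:5 O:1
Element totals:
  C: 12
  H: 24
  Br: 1
  N: 1
  O: 1

C12H24BrNO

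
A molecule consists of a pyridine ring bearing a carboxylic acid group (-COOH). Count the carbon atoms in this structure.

6

Atom tally by fragment:
  pyridine ring core → C:5 H:5 N:1
  (− 1 ring H displaced by substituents)
  + COOH → C:1 H:1 O:2
Element totals:
  C: 6
  H: 5
  N: 1
  O: 2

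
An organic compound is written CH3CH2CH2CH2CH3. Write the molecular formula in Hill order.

Atom tally by fragment:
  CH3 → C:1 H:3
  CH2 → C:1 H:2
  CH2 → C:1 H:2
  CH2 → C:1 H:2
  CH3 → C:1 H:3
Element totals:
  C: 5
  H: 12

C5H12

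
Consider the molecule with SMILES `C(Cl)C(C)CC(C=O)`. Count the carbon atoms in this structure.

6

Atom tally by fragment:
  ClCH2 → C:1 H:2 Cl:1
  CH(CH3) → C:2 H:4
  CH2 → C:1 H:2
  CH2CHO → C:2 H:3 O:1
Element totals:
  C: 6
  H: 11
  Cl: 1
  O: 1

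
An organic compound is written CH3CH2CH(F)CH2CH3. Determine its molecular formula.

Atom tally by fragment:
  CH3 → C:1 H:3
  CH2 → C:1 H:2
  CH(F) → C:1 H:1 F:1
  CH2 → C:1 H:2
  CH3 → C:1 H:3
Element totals:
  C: 5
  H: 11
  F: 1

C5H11F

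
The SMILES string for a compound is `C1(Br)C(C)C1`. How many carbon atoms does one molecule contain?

Atom tally by fragment:
  cyclopropane ring core → C:3 H:6
  (− 2 ring H displaced by substituents)
  + Br → Br:1
  + CH3 → C:1 H:3
Element totals:
  C: 4
  H: 7
  Br: 1

4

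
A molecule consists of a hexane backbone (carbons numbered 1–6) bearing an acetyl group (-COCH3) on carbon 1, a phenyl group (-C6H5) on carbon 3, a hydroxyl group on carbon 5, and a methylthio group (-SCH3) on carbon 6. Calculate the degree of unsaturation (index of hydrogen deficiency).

5

Atom tally by fragment:
  CH3COCH2 → C:3 H:5 O:1
  CH2 → C:1 H:2
  CH(C6H5) → C:7 H:6
  CH2 → C:1 H:2
  CH(OH) → C:1 H:2 O:1
  CH2SCH3 → C:2 H:5 S:1
Element totals:
  C: 15
  H: 22
  O: 2
  S: 1
Molecular formula: C15H22O2S.
DoU = (2C + 2 + N − H − X) / 2 = (2·15 + 2 + 0 − 22 − 0) / 2 = 5.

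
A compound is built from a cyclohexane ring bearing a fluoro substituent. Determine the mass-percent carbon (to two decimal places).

70.55%

Atom tally by fragment:
  cyclohexane ring core → C:6 H:12
  (− 1 ring H displaced by substituents)
  + F → F:1
Element totals:
  C: 6
  H: 11
  F: 1
Molecular formula: C6H11F.
Molar mass = 102.152 g/mol.
Mass from C: 6 × 12.011 = 72.066 g/mol.
%C = 72.066 / 102.152 × 100 = 70.55%.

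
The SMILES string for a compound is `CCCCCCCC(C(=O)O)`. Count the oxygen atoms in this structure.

Atom tally by fragment:
  CH3 → C:1 H:3
  CH2 → C:1 H:2
  CH2 → C:1 H:2
  CH2 → C:1 H:2
  CH2 → C:1 H:2
  CH2 → C:1 H:2
  CH2 → C:1 H:2
  CH2COOH → C:2 H:3 O:2
Element totals:
  C: 9
  H: 18
  O: 2

2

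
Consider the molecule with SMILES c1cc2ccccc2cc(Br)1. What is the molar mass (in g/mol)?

Atom tally by fragment:
  naphthalene ring system core → C:10 H:8
  (− 1 ring H displaced by substituents)
  + Br → Br:1
Element totals:
  C: 10
  H: 7
  Br: 1
Molecular formula: C10H7Br.
  M = 10(12.011) + 7(1.008) + 79.904
    = 120.110 + 7.056 + 79.904 = 207.070

207.07 g/mol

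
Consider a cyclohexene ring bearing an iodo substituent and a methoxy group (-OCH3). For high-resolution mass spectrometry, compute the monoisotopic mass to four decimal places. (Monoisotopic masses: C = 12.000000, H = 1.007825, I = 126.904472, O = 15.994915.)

237.9855

Atom tally by fragment:
  cyclohexene ring core → C:6 H:10
  (− 2 ring H displaced by substituents)
  + I → I:1
  + OCH3 → C:1 H:3 O:1
Element totals:
  C: 7
  H: 11
  I: 1
  O: 1
Molecular formula: C7H11IO.
  M = 7(12.0) + 11(1.007825) + 126.904472 + 15.994915
    = 84.000000 + 11.086075 + 126.904472 + 15.994915 = 237.985462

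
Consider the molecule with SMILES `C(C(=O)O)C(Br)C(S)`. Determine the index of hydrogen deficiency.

1

Atom tally by fragment:
  HOOCCH2 → C:2 H:3 O:2
  CH(Br) → C:1 H:1 Br:1
  CH2SH → C:1 H:3 S:1
Element totals:
  C: 4
  H: 7
  Br: 1
  O: 2
  S: 1
Molecular formula: C4H7BrO2S.
DoU = (2C + 2 + N − H − X) / 2 = (2·4 + 2 + 0 − 7 − 1) / 2 = 1.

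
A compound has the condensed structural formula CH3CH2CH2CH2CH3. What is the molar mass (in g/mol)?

Atom tally by fragment:
  CH3 → C:1 H:3
  CH2 → C:1 H:2
  CH2 → C:1 H:2
  CH2 → C:1 H:2
  CH3 → C:1 H:3
Element totals:
  C: 5
  H: 12
Molecular formula: C5H12.
  M = 5(12.011) + 12(1.008)
    = 60.055 + 12.096 = 72.151

72.15 g/mol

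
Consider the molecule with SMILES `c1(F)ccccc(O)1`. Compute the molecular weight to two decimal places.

112.10 g/mol

Atom tally by fragment:
  benzene ring core → C:6 H:6
  (− 2 ring H displaced by substituents)
  + F → F:1
  + OH → O:1 H:1
Element totals:
  C: 6
  H: 5
  F: 1
  O: 1
Molecular formula: C6H5FO.
  M = 6(12.011) + 5(1.008) + 18.998 + 15.999
    = 72.066 + 5.040 + 18.998 + 15.999 = 112.103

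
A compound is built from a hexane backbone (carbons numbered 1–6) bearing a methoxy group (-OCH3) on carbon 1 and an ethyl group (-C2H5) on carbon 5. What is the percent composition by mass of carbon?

Atom tally by fragment:
  CH3OCH2 → C:2 H:5 O:1
  CH2 → C:1 H:2
  CH2 → C:1 H:2
  CH2 → C:1 H:2
  CH(C2H5) → C:3 H:6
  CH3 → C:1 H:3
Element totals:
  C: 9
  H: 20
  O: 1
Molecular formula: C9H20O.
Molar mass = 144.258 g/mol.
Mass from C: 9 × 12.011 = 108.099 g/mol.
%C = 108.099 / 144.258 × 100 = 74.93%.

74.93%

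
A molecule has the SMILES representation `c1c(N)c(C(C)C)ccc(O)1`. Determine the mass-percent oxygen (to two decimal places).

10.58%

Atom tally by fragment:
  benzene ring core → C:6 H:6
  (− 3 ring H displaced by substituents)
  + NH2 → N:1 H:2
  + CH(CH3)2 → C:3 H:7
  + OH → O:1 H:1
Element totals:
  C: 9
  H: 13
  N: 1
  O: 1
Molecular formula: C9H13NO.
Molar mass = 151.209 g/mol.
Mass from O: 1 × 15.999 = 15.999 g/mol.
%O = 15.999 / 151.209 × 100 = 10.58%.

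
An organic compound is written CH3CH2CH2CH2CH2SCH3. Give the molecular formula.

C6H14S

Element totals:
  C: 6
  H: 14
  S: 1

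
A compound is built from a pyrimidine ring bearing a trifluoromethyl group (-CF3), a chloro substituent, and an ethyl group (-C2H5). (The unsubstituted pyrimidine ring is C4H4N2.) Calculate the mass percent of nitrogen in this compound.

Atom tally by fragment:
  pyrimidine ring core → C:4 H:4 N:2
  (− 3 ring H displaced by substituents)
  + CF3 → C:1 F:3
  + Cl → Cl:1
  + C2H5 → C:2 H:5
Element totals:
  C: 7
  H: 6
  Cl: 1
  F: 3
  N: 2
Molecular formula: C7H6ClF3N2.
Molar mass = 210.583 g/mol.
Mass from N: 2 × 14.007 = 28.014 g/mol.
%N = 28.014 / 210.583 × 100 = 13.30%.

13.30%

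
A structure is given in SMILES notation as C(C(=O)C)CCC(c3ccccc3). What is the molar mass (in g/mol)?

Atom tally by fragment:
  CH3COCH2 → C:3 H:5 O:1
  CH2 → C:1 H:2
  CH2 → C:1 H:2
  CH2C6H5 → C:7 H:7
Element totals:
  C: 12
  H: 16
  O: 1
Molecular formula: C12H16O.
  M = 12(12.011) + 16(1.008) + 15.999
    = 144.132 + 16.128 + 15.999 = 176.259

176.26 g/mol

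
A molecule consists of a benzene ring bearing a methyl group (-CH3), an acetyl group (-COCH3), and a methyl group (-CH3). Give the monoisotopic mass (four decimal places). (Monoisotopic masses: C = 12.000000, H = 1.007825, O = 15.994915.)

Atom tally by fragment:
  benzene ring core → C:6 H:6
  (− 3 ring H displaced by substituents)
  + CH3 → C:1 H:3
  + COCH3 → C:2 H:3 O:1
  + CH3 → C:1 H:3
Element totals:
  C: 10
  H: 12
  O: 1
Molecular formula: C10H12O.
  M = 10(12.0) + 12(1.007825) + 15.994915
    = 120.000000 + 12.093900 + 15.994915 = 148.088815

148.0888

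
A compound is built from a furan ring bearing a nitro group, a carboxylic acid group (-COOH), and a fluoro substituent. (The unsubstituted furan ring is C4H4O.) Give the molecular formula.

Atom tally by fragment:
  furan ring core → C:4 H:4 O:1
  (− 3 ring H displaced by substituents)
  + NO2 → N:1 O:2
  + COOH → C:1 H:1 O:2
  + F → F:1
Element totals:
  C: 5
  H: 2
  F: 1
  N: 1
  O: 5

C5H2FNO5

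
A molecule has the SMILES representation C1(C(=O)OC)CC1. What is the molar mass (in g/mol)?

Atom tally by fragment:
  cyclopropane ring core → C:3 H:6
  (− 1 ring H displaced by substituents)
  + COOCH3 → C:2 H:3 O:2
Element totals:
  C: 5
  H: 8
  O: 2
Molecular formula: C5H8O2.
  M = 5(12.011) + 8(1.008) + 2(15.999)
    = 60.055 + 8.064 + 31.998 = 100.117

100.12 g/mol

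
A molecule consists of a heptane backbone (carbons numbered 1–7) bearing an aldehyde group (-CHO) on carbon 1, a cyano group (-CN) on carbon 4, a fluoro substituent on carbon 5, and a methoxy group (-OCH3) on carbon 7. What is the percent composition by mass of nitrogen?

6.96%

Atom tally by fragment:
  OHCCH2 → C:2 H:3 O:1
  CH2 → C:1 H:2
  CH2 → C:1 H:2
  CH(CN) → C:2 H:1 N:1
  CH(F) → C:1 H:1 F:1
  CH2 → C:1 H:2
  CH2OCH3 → C:2 H:5 O:1
Element totals:
  C: 10
  H: 16
  F: 1
  N: 1
  O: 2
Molecular formula: C10H16FNO2.
Molar mass = 201.241 g/mol.
Mass from N: 1 × 14.007 = 14.007 g/mol.
%N = 14.007 / 201.241 × 100 = 6.96%.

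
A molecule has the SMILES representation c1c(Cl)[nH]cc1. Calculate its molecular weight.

Atom tally by fragment:
  pyrrole ring core → C:4 H:5 N:1
  (− 1 ring H displaced by substituents)
  + Cl → Cl:1
Element totals:
  C: 4
  H: 4
  Cl: 1
  N: 1
Molecular formula: C4H4ClN.
  M = 4(12.011) + 4(1.008) + 35.45 + 14.007
    = 48.044 + 4.032 + 35.450 + 14.007 = 101.533

101.53 g/mol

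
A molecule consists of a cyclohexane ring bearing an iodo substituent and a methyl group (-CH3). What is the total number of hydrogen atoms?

Atom tally by fragment:
  cyclohexane ring core → C:6 H:12
  (− 2 ring H displaced by substituents)
  + I → I:1
  + CH3 → C:1 H:3
Element totals:
  C: 7
  H: 13
  I: 1

13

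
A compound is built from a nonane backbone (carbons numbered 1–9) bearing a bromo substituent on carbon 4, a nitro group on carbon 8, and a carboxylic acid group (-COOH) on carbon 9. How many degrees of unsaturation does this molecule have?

2

Atom tally by fragment:
  CH3 → C:1 H:3
  CH2 → C:1 H:2
  CH2 → C:1 H:2
  CH(Br) → C:1 H:1 Br:1
  CH2 → C:1 H:2
  CH2 → C:1 H:2
  CH2 → C:1 H:2
  CH(NO2) → C:1 H:1 N:1 O:2
  CH2COOH → C:2 H:3 O:2
Element totals:
  C: 10
  H: 18
  Br: 1
  N: 1
  O: 4
Molecular formula: C10H18BrNO4.
DoU = (2C + 2 + N − H − X) / 2 = (2·10 + 2 + 1 − 18 − 1) / 2 = 2.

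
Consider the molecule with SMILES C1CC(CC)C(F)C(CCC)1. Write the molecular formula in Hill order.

C10H19F

Atom tally by fragment:
  cyclopentane ring core → C:5 H:10
  (− 3 ring H displaced by substituents)
  + C2H5 → C:2 H:5
  + F → F:1
  + CH2CH2CH3 → C:3 H:7
Element totals:
  C: 10
  H: 19
  F: 1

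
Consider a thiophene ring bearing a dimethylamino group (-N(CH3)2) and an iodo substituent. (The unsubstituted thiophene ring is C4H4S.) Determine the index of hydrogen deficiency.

Atom tally by fragment:
  thiophene ring core → C:4 H:4 S:1
  (− 2 ring H displaced by substituents)
  + N(CH3)2 → N:1 C:2 H:6
  + I → I:1
Element totals:
  C: 6
  H: 8
  I: 1
  N: 1
  S: 1
Molecular formula: C6H8INS.
DoU = (2C + 2 + N − H − X) / 2 = (2·6 + 2 + 1 − 8 − 1) / 2 = 3.

3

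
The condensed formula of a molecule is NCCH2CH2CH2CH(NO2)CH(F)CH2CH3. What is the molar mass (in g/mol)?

Atom tally by fragment:
  NCCH2 → C:2 H:2 N:1
  CH2 → C:1 H:2
  CH2 → C:1 H:2
  CH(NO2) → C:1 H:1 N:1 O:2
  CH(F) → C:1 H:1 F:1
  CH2 → C:1 H:2
  CH3 → C:1 H:3
Element totals:
  C: 8
  H: 13
  F: 1
  N: 2
  O: 2
Molecular formula: C8H13FN2O2.
  M = 8(12.011) + 13(1.008) + 18.998 + 2(14.007) + 2(15.999)
    = 96.088 + 13.104 + 18.998 + 28.014 + 31.998 = 188.202

188.20 g/mol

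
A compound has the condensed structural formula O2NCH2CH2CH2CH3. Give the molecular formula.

Atom tally by fragment:
  O2NCH2 → C:1 H:2 N:1 O:2
  CH2 → C:1 H:2
  CH2 → C:1 H:2
  CH3 → C:1 H:3
Element totals:
  C: 4
  H: 9
  N: 1
  O: 2

C4H9NO2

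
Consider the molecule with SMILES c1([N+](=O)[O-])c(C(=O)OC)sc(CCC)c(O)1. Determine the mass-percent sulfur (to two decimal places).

13.07%

Atom tally by fragment:
  thiophene ring core → C:4 H:4 S:1
  (− 4 ring H displaced by substituents)
  + NO2 → N:1 O:2
  + COOCH3 → C:2 H:3 O:2
  + CH2CH2CH3 → C:3 H:7
  + OH → O:1 H:1
Element totals:
  C: 9
  H: 11
  N: 1
  O: 5
  S: 1
Molecular formula: C9H11NO5S.
Molar mass = 245.249 g/mol.
Mass from S: 1 × 32.06 = 32.060 g/mol.
%S = 32.060 / 245.249 × 100 = 13.07%.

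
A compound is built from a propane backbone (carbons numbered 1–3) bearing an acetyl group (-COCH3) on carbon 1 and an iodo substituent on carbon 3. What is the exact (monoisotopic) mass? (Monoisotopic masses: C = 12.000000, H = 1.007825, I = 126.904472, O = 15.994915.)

211.9698

Atom tally by fragment:
  CH3COCH2 → C:3 H:5 O:1
  CH2 → C:1 H:2
  CH2I → C:1 H:2 I:1
Element totals:
  C: 5
  H: 9
  I: 1
  O: 1
Molecular formula: C5H9IO.
  M = 5(12.0) + 9(1.007825) + 126.904472 + 15.994915
    = 60.000000 + 9.070425 + 126.904472 + 15.994915 = 211.969812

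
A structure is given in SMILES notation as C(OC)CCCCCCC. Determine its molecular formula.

Atom tally by fragment:
  CH3OCH2 → C:2 H:5 O:1
  CH2 → C:1 H:2
  CH2 → C:1 H:2
  CH2 → C:1 H:2
  CH2 → C:1 H:2
  CH2 → C:1 H:2
  CH2 → C:1 H:2
  CH3 → C:1 H:3
Element totals:
  C: 9
  H: 20
  O: 1

C9H20O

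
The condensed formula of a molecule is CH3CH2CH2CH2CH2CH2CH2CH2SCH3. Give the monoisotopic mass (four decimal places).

Atom tally by fragment:
  CH3 → C:1 H:3
  CH2 → C:1 H:2
  CH2 → C:1 H:2
  CH2 → C:1 H:2
  CH2 → C:1 H:2
  CH2 → C:1 H:2
  CH2 → C:1 H:2
  CH2SCH3 → C:2 H:5 S:1
Element totals:
  C: 9
  H: 20
  S: 1
Molecular formula: C9H20S.
  M = 9(12.0) + 20(1.007825) + 31.972071
    = 108.000000 + 20.156500 + 31.972071 = 160.128571

160.1286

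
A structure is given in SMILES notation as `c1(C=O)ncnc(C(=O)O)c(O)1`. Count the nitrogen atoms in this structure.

2

Atom tally by fragment:
  pyrimidine ring core → C:4 H:4 N:2
  (− 3 ring H displaced by substituents)
  + CHO → C:1 H:1 O:1
  + COOH → C:1 H:1 O:2
  + OH → O:1 H:1
Element totals:
  C: 6
  H: 4
  N: 2
  O: 4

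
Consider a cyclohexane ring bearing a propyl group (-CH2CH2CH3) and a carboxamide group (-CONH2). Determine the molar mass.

Atom tally by fragment:
  cyclohexane ring core → C:6 H:12
  (− 2 ring H displaced by substituents)
  + CH2CH2CH3 → C:3 H:7
  + CONH2 → C:1 H:2 O:1 N:1
Element totals:
  C: 10
  H: 19
  N: 1
  O: 1
Molecular formula: C10H19NO.
  M = 10(12.011) + 19(1.008) + 14.007 + 15.999
    = 120.110 + 19.152 + 14.007 + 15.999 = 169.268

169.27 g/mol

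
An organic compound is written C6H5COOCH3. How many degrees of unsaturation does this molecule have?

5

Atom tally by fragment:
  benzene ring core → C:6 H:6
  (− 1 ring H displaced by substituents)
  + COOCH3 → C:2 H:3 O:2
Element totals:
  C: 8
  H: 8
  O: 2
Molecular formula: C8H8O2.
DoU = (2C + 2 + N − H − X) / 2 = (2·8 + 2 + 0 − 8 − 0) / 2 = 5.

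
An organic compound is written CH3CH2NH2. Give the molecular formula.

Element totals:
  C: 2
  H: 7
  N: 1

C2H7N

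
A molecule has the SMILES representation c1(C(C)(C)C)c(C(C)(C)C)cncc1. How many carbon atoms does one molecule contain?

Atom tally by fragment:
  pyridine ring core → C:5 H:5 N:1
  (− 2 ring H displaced by substituents)
  + C(CH3)3 → C:4 H:9
  + C(CH3)3 → C:4 H:9
Element totals:
  C: 13
  H: 21
  N: 1

13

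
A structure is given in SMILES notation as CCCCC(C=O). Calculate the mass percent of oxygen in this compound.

15.97%

Atom tally by fragment:
  CH3 → C:1 H:3
  CH2 → C:1 H:2
  CH2 → C:1 H:2
  CH2 → C:1 H:2
  CH2CHO → C:2 H:3 O:1
Element totals:
  C: 6
  H: 12
  O: 1
Molecular formula: C6H12O.
Molar mass = 100.161 g/mol.
Mass from O: 1 × 15.999 = 15.999 g/mol.
%O = 15.999 / 100.161 × 100 = 15.97%.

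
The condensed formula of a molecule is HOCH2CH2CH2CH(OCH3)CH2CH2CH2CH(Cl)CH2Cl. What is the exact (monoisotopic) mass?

242.0840

Atom tally by fragment:
  HOCH2CH2 → C:2 H:5 O:1
  CH2 → C:1 H:2
  CH(OCH3) → C:2 H:4 O:1
  CH2 → C:1 H:2
  CH2 → C:1 H:2
  CH2 → C:1 H:2
  CH(Cl) → C:1 H:1 Cl:1
  CH2Cl → C:1 H:2 Cl:1
Element totals:
  C: 10
  H: 20
  Cl: 2
  O: 2
Molecular formula: C10H20Cl2O2.
  M = 10(12.0) + 20(1.007825) + 2(34.968853) + 2(15.994915)
    = 120.000000 + 20.156500 + 69.937706 + 31.989830 = 242.084036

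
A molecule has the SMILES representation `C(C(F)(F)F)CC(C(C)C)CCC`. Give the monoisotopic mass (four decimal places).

Atom tally by fragment:
  F3CCH2 → C:2 H:2 F:3
  CH2 → C:1 H:2
  CH(CH(CH3)2) → C:4 H:8
  CH2 → C:1 H:2
  CH2 → C:1 H:2
  CH3 → C:1 H:3
Element totals:
  C: 10
  H: 19
  F: 3
Molecular formula: C10H19F3.
  M = 10(12.0) + 19(1.007825) + 3(18.998403)
    = 120.000000 + 19.148675 + 56.995209 = 196.143884

196.1439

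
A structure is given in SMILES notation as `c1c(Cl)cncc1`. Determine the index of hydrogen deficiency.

4

Atom tally by fragment:
  pyridine ring core → C:5 H:5 N:1
  (− 1 ring H displaced by substituents)
  + Cl → Cl:1
Element totals:
  C: 5
  H: 4
  Cl: 1
  N: 1
Molecular formula: C5H4ClN.
DoU = (2C + 2 + N − H − X) / 2 = (2·5 + 2 + 1 − 4 − 1) / 2 = 4.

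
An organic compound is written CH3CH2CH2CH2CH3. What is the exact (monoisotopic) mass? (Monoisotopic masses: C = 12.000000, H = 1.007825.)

Element totals:
  C: 5
  H: 12
Molecular formula: C5H12.
  M = 5(12.0) + 12(1.007825)
    = 60.000000 + 12.093900 = 72.093900

72.0939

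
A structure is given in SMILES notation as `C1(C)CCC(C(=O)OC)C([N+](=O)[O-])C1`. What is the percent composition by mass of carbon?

Atom tally by fragment:
  cyclohexane ring core → C:6 H:12
  (− 3 ring H displaced by substituents)
  + CH3 → C:1 H:3
  + COOCH3 → C:2 H:3 O:2
  + NO2 → N:1 O:2
Element totals:
  C: 9
  H: 15
  N: 1
  O: 4
Molecular formula: C9H15NO4.
Molar mass = 201.222 g/mol.
Mass from C: 9 × 12.011 = 108.099 g/mol.
%C = 108.099 / 201.222 × 100 = 53.72%.

53.72%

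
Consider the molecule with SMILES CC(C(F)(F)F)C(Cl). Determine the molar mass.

146.54 g/mol

Atom tally by fragment:
  CH3 → C:1 H:3
  CH(CF3) → C:2 H:1 F:3
  CH2Cl → C:1 H:2 Cl:1
Element totals:
  C: 4
  H: 6
  Cl: 1
  F: 3
Molecular formula: C4H6ClF3.
  M = 4(12.011) + 6(1.008) + 35.45 + 3(18.998)
    = 48.044 + 6.048 + 35.450 + 56.994 = 146.536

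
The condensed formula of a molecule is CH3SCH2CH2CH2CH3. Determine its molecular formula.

Atom tally by fragment:
  CH3SCH2 → C:2 H:5 S:1
  CH2 → C:1 H:2
  CH2 → C:1 H:2
  CH3 → C:1 H:3
Element totals:
  C: 5
  H: 12
  S: 1

C5H12S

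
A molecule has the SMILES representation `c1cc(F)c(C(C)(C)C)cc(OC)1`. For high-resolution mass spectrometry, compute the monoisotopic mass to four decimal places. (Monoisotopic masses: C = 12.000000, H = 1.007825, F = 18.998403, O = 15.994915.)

Atom tally by fragment:
  benzene ring core → C:6 H:6
  (− 3 ring H displaced by substituents)
  + F → F:1
  + C(CH3)3 → C:4 H:9
  + OCH3 → C:1 H:3 O:1
Element totals:
  C: 11
  H: 15
  F: 1
  O: 1
Molecular formula: C11H15FO.
  M = 11(12.0) + 15(1.007825) + 18.998403 + 15.994915
    = 132.000000 + 15.117375 + 18.998403 + 15.994915 = 182.110693

182.1107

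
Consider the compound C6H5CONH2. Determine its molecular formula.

Atom tally by fragment:
  benzene ring core → C:6 H:6
  (− 1 ring H displaced by substituents)
  + CONH2 → C:1 H:2 O:1 N:1
Element totals:
  C: 7
  H: 7
  N: 1
  O: 1

C7H7NO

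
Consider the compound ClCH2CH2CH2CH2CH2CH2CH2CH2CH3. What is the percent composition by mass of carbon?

Atom tally by fragment:
  ClCH2 → C:1 H:2 Cl:1
  CH2 → C:1 H:2
  CH2 → C:1 H:2
  CH2 → C:1 H:2
  CH2 → C:1 H:2
  CH2 → C:1 H:2
  CH2 → C:1 H:2
  CH2 → C:1 H:2
  CH3 → C:1 H:3
Element totals:
  C: 9
  H: 19
  Cl: 1
Molecular formula: C9H19Cl.
Molar mass = 162.701 g/mol.
Mass from C: 9 × 12.011 = 108.099 g/mol.
%C = 108.099 / 162.701 × 100 = 66.44%.

66.44%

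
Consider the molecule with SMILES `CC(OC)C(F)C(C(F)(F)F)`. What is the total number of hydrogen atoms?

10

Atom tally by fragment:
  CH3 → C:1 H:3
  CH(OCH3) → C:2 H:4 O:1
  CH(F) → C:1 H:1 F:1
  CH2CF3 → C:2 H:2 F:3
Element totals:
  C: 6
  H: 10
  F: 4
  O: 1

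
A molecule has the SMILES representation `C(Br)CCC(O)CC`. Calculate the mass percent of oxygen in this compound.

Atom tally by fragment:
  BrCH2 → C:1 H:2 Br:1
  CH2 → C:1 H:2
  CH2 → C:1 H:2
  CH(OH) → C:1 H:2 O:1
  CH2 → C:1 H:2
  CH3 → C:1 H:3
Element totals:
  C: 6
  H: 13
  Br: 1
  O: 1
Molecular formula: C6H13BrO.
Molar mass = 181.073 g/mol.
Mass from O: 1 × 15.999 = 15.999 g/mol.
%O = 15.999 / 181.073 × 100 = 8.84%.

8.84%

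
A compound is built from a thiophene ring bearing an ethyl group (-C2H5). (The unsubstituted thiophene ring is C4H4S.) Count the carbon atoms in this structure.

6

Atom tally by fragment:
  thiophene ring core → C:4 H:4 S:1
  (− 1 ring H displaced by substituents)
  + C2H5 → C:2 H:5
Element totals:
  C: 6
  H: 8
  S: 1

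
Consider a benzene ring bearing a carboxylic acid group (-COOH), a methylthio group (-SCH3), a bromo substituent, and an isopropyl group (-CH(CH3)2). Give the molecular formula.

Atom tally by fragment:
  benzene ring core → C:6 H:6
  (− 4 ring H displaced by substituents)
  + COOH → C:1 H:1 O:2
  + SCH3 → C:1 H:3 S:1
  + Br → Br:1
  + CH(CH3)2 → C:3 H:7
Element totals:
  C: 11
  H: 13
  Br: 1
  O: 2
  S: 1

C11H13BrO2S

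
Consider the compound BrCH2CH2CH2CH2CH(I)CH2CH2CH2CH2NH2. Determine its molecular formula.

C9H19BrIN

Atom tally by fragment:
  BrCH2 → C:1 H:2 Br:1
  CH2 → C:1 H:2
  CH2 → C:1 H:2
  CH2 → C:1 H:2
  CH(I) → C:1 H:1 I:1
  CH2 → C:1 H:2
  CH2 → C:1 H:2
  CH2 → C:1 H:2
  CH2NH2 → C:1 H:4 N:1
Element totals:
  C: 9
  H: 19
  Br: 1
  I: 1
  N: 1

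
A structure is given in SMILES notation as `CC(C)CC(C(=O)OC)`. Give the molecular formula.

C7H14O2

Atom tally by fragment:
  CH3 → C:1 H:3
  CH(CH3) → C:2 H:4
  CH2 → C:1 H:2
  CH2COOCH3 → C:3 H:5 O:2
Element totals:
  C: 7
  H: 14
  O: 2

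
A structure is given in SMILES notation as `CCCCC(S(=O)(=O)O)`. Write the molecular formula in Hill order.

C5H12O3S

Atom tally by fragment:
  CH3 → C:1 H:3
  CH2 → C:1 H:2
  CH2 → C:1 H:2
  CH2 → C:1 H:2
  CH2SO3H → C:1 H:3 S:1 O:3
Element totals:
  C: 5
  H: 12
  O: 3
  S: 1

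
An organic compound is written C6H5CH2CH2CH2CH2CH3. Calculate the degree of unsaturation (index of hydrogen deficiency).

4

Element totals:
  C: 11
  H: 16
Molecular formula: C11H16.
DoU = (2C + 2 + N − H − X) / 2 = (2·11 + 2 + 0 − 16 − 0) / 2 = 4.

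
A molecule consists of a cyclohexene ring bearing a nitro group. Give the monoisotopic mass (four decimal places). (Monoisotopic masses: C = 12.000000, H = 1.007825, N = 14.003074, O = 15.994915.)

127.0633

Atom tally by fragment:
  cyclohexene ring core → C:6 H:10
  (− 1 ring H displaced by substituents)
  + NO2 → N:1 O:2
Element totals:
  C: 6
  H: 9
  N: 1
  O: 2
Molecular formula: C6H9NO2.
  M = 6(12.0) + 9(1.007825) + 14.003074 + 2(15.994915)
    = 72.000000 + 9.070425 + 14.003074 + 31.989830 = 127.063329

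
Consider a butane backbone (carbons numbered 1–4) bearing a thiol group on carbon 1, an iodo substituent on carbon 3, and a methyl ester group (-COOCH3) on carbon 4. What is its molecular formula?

C6H11IO2S

Atom tally by fragment:
  HSCH2 → C:1 H:3 S:1
  CH2 → C:1 H:2
  CH(I) → C:1 H:1 I:1
  CH2COOCH3 → C:3 H:5 O:2
Element totals:
  C: 6
  H: 11
  I: 1
  O: 2
  S: 1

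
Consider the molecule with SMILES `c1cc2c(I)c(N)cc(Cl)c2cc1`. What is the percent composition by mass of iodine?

41.81%

Atom tally by fragment:
  naphthalene ring system core → C:10 H:8
  (− 3 ring H displaced by substituents)
  + I → I:1
  + NH2 → N:1 H:2
  + Cl → Cl:1
Element totals:
  C: 10
  H: 7
  Cl: 1
  I: 1
  N: 1
Molecular formula: C10H7ClIN.
Molar mass = 303.527 g/mol.
Mass from I: 1 × 126.904 = 126.904 g/mol.
%I = 126.904 / 303.527 × 100 = 41.81%.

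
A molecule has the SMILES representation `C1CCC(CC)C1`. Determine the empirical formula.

Atom tally by fragment:
  cyclopentane ring core → C:5 H:10
  (− 1 ring H displaced by substituents)
  + C2H5 → C:2 H:5
Element totals:
  C: 7
  H: 14
Molecular formula: C7H14.
gcd of subscripts = 7; dividing each by 7:
  C: 7/7 = 1
  H: 14/7 = 2

CH2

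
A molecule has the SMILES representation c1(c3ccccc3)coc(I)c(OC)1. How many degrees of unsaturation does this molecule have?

7

Atom tally by fragment:
  furan ring core → C:4 H:4 O:1
  (− 3 ring H displaced by substituents)
  + C6H5 → C:6 H:5
  + I → I:1
  + OCH3 → C:1 H:3 O:1
Element totals:
  C: 11
  H: 9
  I: 1
  O: 2
Molecular formula: C11H9IO2.
DoU = (2C + 2 + N − H − X) / 2 = (2·11 + 2 + 0 − 9 − 1) / 2 = 7.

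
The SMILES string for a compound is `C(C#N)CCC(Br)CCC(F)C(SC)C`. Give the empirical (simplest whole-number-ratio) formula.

Atom tally by fragment:
  NCCH2 → C:2 H:2 N:1
  CH2 → C:1 H:2
  CH2 → C:1 H:2
  CH(Br) → C:1 H:1 Br:1
  CH2 → C:1 H:2
  CH2 → C:1 H:2
  CH(F) → C:1 H:1 F:1
  CH(SCH3) → C:2 H:4 S:1
  CH3 → C:1 H:3
Element totals:
  C: 11
  H: 19
  Br: 1
  F: 1
  N: 1
  S: 1
Molecular formula: C11H19BrFNS.
gcd of subscripts (1, 11, 1, 19, 1, 1) = 1, so the empirical formula equals the molecular formula.

C11H19BrFNS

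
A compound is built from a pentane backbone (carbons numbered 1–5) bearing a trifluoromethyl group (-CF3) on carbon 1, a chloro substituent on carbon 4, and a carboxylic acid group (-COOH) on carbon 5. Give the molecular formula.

C7H10ClF3O2

Atom tally by fragment:
  F3CCH2 → C:2 H:2 F:3
  CH2 → C:1 H:2
  CH2 → C:1 H:2
  CH(Cl) → C:1 H:1 Cl:1
  CH2COOH → C:2 H:3 O:2
Element totals:
  C: 7
  H: 10
  Cl: 1
  F: 3
  O: 2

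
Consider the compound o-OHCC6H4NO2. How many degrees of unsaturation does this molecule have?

6

Atom tally by fragment:
  benzene ring core → C:6 H:6
  (− 2 ring H displaced by substituents)
  + CHO → C:1 H:1 O:1
  + NO2 → N:1 O:2
Element totals:
  C: 7
  H: 5
  N: 1
  O: 3
Molecular formula: C7H5NO3.
DoU = (2C + 2 + N − H − X) / 2 = (2·7 + 2 + 1 − 5 − 0) / 2 = 6.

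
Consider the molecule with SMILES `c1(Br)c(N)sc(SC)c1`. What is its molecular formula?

C5H6BrNS2

Atom tally by fragment:
  thiophene ring core → C:4 H:4 S:1
  (− 3 ring H displaced by substituents)
  + Br → Br:1
  + NH2 → N:1 H:2
  + SCH3 → C:1 H:3 S:1
Element totals:
  C: 5
  H: 6
  Br: 1
  N: 1
  S: 2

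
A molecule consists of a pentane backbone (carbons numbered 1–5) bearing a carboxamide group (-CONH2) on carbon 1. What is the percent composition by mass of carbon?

Atom tally by fragment:
  H2NOCCH2 → C:2 H:4 O:1 N:1
  CH2 → C:1 H:2
  CH2 → C:1 H:2
  CH2 → C:1 H:2
  CH3 → C:1 H:3
Element totals:
  C: 6
  H: 13
  N: 1
  O: 1
Molecular formula: C6H13NO.
Molar mass = 115.176 g/mol.
Mass from C: 6 × 12.011 = 72.066 g/mol.
%C = 72.066 / 115.176 × 100 = 62.57%.

62.57%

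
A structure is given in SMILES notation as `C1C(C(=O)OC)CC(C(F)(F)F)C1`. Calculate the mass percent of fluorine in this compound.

29.05%

Atom tally by fragment:
  cyclopentane ring core → C:5 H:10
  (− 2 ring H displaced by substituents)
  + COOCH3 → C:2 H:3 O:2
  + CF3 → C:1 F:3
Element totals:
  C: 8
  H: 11
  F: 3
  O: 2
Molecular formula: C8H11F3O2.
Molar mass = 196.168 g/mol.
Mass from F: 3 × 18.998 = 56.994 g/mol.
%F = 56.994 / 196.168 × 100 = 29.05%.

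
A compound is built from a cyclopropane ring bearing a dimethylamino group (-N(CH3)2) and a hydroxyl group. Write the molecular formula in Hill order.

C5H11NO

Atom tally by fragment:
  cyclopropane ring core → C:3 H:6
  (− 2 ring H displaced by substituents)
  + N(CH3)2 → N:1 C:2 H:6
  + OH → O:1 H:1
Element totals:
  C: 5
  H: 11
  N: 1
  O: 1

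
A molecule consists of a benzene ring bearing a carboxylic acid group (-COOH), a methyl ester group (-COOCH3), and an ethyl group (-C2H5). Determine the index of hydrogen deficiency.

6

Atom tally by fragment:
  benzene ring core → C:6 H:6
  (− 3 ring H displaced by substituents)
  + COOH → C:1 H:1 O:2
  + COOCH3 → C:2 H:3 O:2
  + C2H5 → C:2 H:5
Element totals:
  C: 11
  H: 12
  O: 4
Molecular formula: C11H12O4.
DoU = (2C + 2 + N − H − X) / 2 = (2·11 + 2 + 0 − 12 − 0) / 2 = 6.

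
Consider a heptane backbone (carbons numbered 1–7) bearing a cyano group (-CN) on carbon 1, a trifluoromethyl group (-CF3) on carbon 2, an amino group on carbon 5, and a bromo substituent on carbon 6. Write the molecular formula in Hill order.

C9H14BrF3N2

Atom tally by fragment:
  NCCH2 → C:2 H:2 N:1
  CH(CF3) → C:2 H:1 F:3
  CH2 → C:1 H:2
  CH2 → C:1 H:2
  CH(NH2) → C:1 H:3 N:1
  CH(Br) → C:1 H:1 Br:1
  CH3 → C:1 H:3
Element totals:
  C: 9
  H: 14
  Br: 1
  F: 3
  N: 2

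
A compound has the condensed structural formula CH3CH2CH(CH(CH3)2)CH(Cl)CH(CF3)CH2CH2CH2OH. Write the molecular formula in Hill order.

Atom tally by fragment:
  CH3 → C:1 H:3
  CH2 → C:1 H:2
  CH(CH(CH3)2) → C:4 H:8
  CH(Cl) → C:1 H:1 Cl:1
  CH(CF3) → C:2 H:1 F:3
  CH2 → C:1 H:2
  CH2CH2OH → C:2 H:5 O:1
Element totals:
  C: 12
  H: 22
  Cl: 1
  F: 3
  O: 1

C12H22ClF3O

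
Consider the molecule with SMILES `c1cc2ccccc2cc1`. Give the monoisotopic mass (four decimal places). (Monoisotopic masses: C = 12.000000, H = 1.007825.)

128.0626

Atom tally by fragment:
  naphthalene ring system core → C:10 H:8
Element totals:
  C: 10
  H: 8
Molecular formula: C10H8.
  M = 10(12.0) + 8(1.007825)
    = 120.000000 + 8.062600 = 128.062600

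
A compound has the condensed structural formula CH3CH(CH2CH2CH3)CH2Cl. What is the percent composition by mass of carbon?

59.75%

Atom tally by fragment:
  CH3 → C:1 H:3
  CH(CH2CH2CH3) → C:4 H:8
  CH2Cl → C:1 H:2 Cl:1
Element totals:
  C: 6
  H: 13
  Cl: 1
Molecular formula: C6H13Cl.
Molar mass = 120.620 g/mol.
Mass from C: 6 × 12.011 = 72.066 g/mol.
%C = 72.066 / 120.620 × 100 = 59.75%.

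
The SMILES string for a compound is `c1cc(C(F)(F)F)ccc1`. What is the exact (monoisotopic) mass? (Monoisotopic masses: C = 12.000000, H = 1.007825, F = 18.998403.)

146.0343

Atom tally by fragment:
  benzene ring core → C:6 H:6
  (− 1 ring H displaced by substituents)
  + CF3 → C:1 F:3
Element totals:
  C: 7
  H: 5
  F: 3
Molecular formula: C7H5F3.
  M = 7(12.0) + 5(1.007825) + 3(18.998403)
    = 84.000000 + 5.039125 + 56.995209 = 146.034334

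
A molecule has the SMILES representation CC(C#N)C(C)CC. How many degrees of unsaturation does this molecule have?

2

Atom tally by fragment:
  CH3 → C:1 H:3
  CH(CN) → C:2 H:1 N:1
  CH(CH3) → C:2 H:4
  CH2 → C:1 H:2
  CH3 → C:1 H:3
Element totals:
  C: 7
  H: 13
  N: 1
Molecular formula: C7H13N.
DoU = (2C + 2 + N − H − X) / 2 = (2·7 + 2 + 1 − 13 − 0) / 2 = 2.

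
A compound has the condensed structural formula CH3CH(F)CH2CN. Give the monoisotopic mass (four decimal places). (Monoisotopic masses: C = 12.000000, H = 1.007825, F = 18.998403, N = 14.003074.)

87.0484

Atom tally by fragment:
  CH3 → C:1 H:3
  CH(F) → C:1 H:1 F:1
  CH2CN → C:2 H:2 N:1
Element totals:
  C: 4
  H: 6
  F: 1
  N: 1
Molecular formula: C4H6FN.
  M = 4(12.0) + 6(1.007825) + 18.998403 + 14.003074
    = 48.000000 + 6.046950 + 18.998403 + 14.003074 = 87.048427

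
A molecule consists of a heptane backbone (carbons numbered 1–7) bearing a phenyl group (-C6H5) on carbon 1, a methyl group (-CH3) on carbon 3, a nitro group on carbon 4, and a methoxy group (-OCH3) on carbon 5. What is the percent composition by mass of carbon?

67.90%

Atom tally by fragment:
  C6H5CH2 → C:7 H:7
  CH2 → C:1 H:2
  CH(CH3) → C:2 H:4
  CH(NO2) → C:1 H:1 N:1 O:2
  CH(OCH3) → C:2 H:4 O:1
  CH2 → C:1 H:2
  CH3 → C:1 H:3
Element totals:
  C: 15
  H: 23
  N: 1
  O: 3
Molecular formula: C15H23NO3.
Molar mass = 265.353 g/mol.
Mass from C: 15 × 12.011 = 180.165 g/mol.
%C = 180.165 / 265.353 × 100 = 67.90%.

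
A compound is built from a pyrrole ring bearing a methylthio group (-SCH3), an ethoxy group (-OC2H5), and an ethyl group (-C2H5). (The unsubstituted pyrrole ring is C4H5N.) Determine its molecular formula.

C9H15NOS

Atom tally by fragment:
  pyrrole ring core → C:4 H:5 N:1
  (− 3 ring H displaced by substituents)
  + SCH3 → C:1 H:3 S:1
  + OC2H5 → C:2 H:5 O:1
  + C2H5 → C:2 H:5
Element totals:
  C: 9
  H: 15
  N: 1
  O: 1
  S: 1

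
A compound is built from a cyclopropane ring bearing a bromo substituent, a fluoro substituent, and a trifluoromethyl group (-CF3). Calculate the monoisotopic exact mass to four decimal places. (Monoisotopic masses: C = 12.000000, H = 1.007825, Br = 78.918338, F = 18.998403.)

Atom tally by fragment:
  cyclopropane ring core → C:3 H:6
  (− 3 ring H displaced by substituents)
  + Br → Br:1
  + F → F:1
  + CF3 → C:1 F:3
Element totals:
  C: 4
  H: 3
  Br: 1
  F: 4
Molecular formula: C4H3BrF4.
  M = 4(12.0) + 3(1.007825) + 78.918338 + 4(18.998403)
    = 48.000000 + 3.023475 + 78.918338 + 75.993612 = 205.935425

205.9354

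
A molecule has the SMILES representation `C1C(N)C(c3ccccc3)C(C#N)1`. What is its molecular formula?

Atom tally by fragment:
  cyclobutane ring core → C:4 H:8
  (− 3 ring H displaced by substituents)
  + NH2 → N:1 H:2
  + C6H5 → C:6 H:5
  + CN → C:1 N:1
Element totals:
  C: 11
  H: 12
  N: 2

C11H12N2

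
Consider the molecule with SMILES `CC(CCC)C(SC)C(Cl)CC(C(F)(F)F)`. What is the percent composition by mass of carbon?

Atom tally by fragment:
  CH3 → C:1 H:3
  CH(CH2CH2CH3) → C:4 H:8
  CH(SCH3) → C:2 H:4 S:1
  CH(Cl) → C:1 H:1 Cl:1
  CH2 → C:1 H:2
  CH2CF3 → C:2 H:2 F:3
Element totals:
  C: 11
  H: 20
  Cl: 1
  F: 3
  S: 1
Molecular formula: C11H20ClF3S.
Molar mass = 276.785 g/mol.
Mass from C: 11 × 12.011 = 132.121 g/mol.
%C = 132.121 / 276.785 × 100 = 47.73%.

47.73%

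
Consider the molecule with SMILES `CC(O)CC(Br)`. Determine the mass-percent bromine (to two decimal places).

Atom tally by fragment:
  CH3 → C:1 H:3
  CH(OH) → C:1 H:2 O:1
  CH2 → C:1 H:2
  CH2Br → C:1 H:2 Br:1
Element totals:
  C: 4
  H: 9
  Br: 1
  O: 1
Molecular formula: C4H9BrO.
Molar mass = 153.019 g/mol.
Mass from Br: 1 × 79.904 = 79.904 g/mol.
%Br = 79.904 / 153.019 × 100 = 52.22%.

52.22%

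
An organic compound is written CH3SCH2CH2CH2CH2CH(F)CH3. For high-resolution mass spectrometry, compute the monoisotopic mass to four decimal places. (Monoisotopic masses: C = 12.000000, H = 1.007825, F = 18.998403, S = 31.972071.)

150.0878

Atom tally by fragment:
  CH3SCH2 → C:2 H:5 S:1
  CH2 → C:1 H:2
  CH2 → C:1 H:2
  CH2 → C:1 H:2
  CH(F) → C:1 H:1 F:1
  CH3 → C:1 H:3
Element totals:
  C: 7
  H: 15
  F: 1
  S: 1
Molecular formula: C7H15FS.
  M = 7(12.0) + 15(1.007825) + 18.998403 + 31.972071
    = 84.000000 + 15.117375 + 18.998403 + 31.972071 = 150.087849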